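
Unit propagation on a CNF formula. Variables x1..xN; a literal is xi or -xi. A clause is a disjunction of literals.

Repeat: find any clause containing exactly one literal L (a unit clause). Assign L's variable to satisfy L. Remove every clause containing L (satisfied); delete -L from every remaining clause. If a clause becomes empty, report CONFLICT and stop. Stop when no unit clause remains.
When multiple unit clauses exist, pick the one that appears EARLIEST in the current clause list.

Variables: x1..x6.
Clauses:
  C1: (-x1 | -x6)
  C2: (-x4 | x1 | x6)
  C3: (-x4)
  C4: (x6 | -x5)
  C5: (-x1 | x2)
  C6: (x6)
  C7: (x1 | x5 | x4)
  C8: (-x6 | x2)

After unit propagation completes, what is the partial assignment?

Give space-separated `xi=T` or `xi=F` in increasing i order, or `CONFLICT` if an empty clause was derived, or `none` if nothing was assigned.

Answer: x1=F x2=T x4=F x5=T x6=T

Derivation:
unit clause [-4] forces x4=F; simplify:
  drop 4 from [1, 5, 4] -> [1, 5]
  satisfied 2 clause(s); 6 remain; assigned so far: [4]
unit clause [6] forces x6=T; simplify:
  drop -6 from [-1, -6] -> [-1]
  drop -6 from [-6, 2] -> [2]
  satisfied 2 clause(s); 4 remain; assigned so far: [4, 6]
unit clause [-1] forces x1=F; simplify:
  drop 1 from [1, 5] -> [5]
  satisfied 2 clause(s); 2 remain; assigned so far: [1, 4, 6]
unit clause [5] forces x5=T; simplify:
  satisfied 1 clause(s); 1 remain; assigned so far: [1, 4, 5, 6]
unit clause [2] forces x2=T; simplify:
  satisfied 1 clause(s); 0 remain; assigned so far: [1, 2, 4, 5, 6]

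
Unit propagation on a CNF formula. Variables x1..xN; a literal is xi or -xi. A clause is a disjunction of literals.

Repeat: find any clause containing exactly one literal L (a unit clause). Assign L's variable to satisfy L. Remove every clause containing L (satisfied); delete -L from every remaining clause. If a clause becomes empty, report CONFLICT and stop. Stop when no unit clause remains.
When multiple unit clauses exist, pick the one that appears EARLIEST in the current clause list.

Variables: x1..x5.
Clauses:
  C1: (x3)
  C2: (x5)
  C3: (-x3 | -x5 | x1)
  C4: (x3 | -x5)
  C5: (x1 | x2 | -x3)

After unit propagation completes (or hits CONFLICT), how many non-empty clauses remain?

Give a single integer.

Answer: 0

Derivation:
unit clause [3] forces x3=T; simplify:
  drop -3 from [-3, -5, 1] -> [-5, 1]
  drop -3 from [1, 2, -3] -> [1, 2]
  satisfied 2 clause(s); 3 remain; assigned so far: [3]
unit clause [5] forces x5=T; simplify:
  drop -5 from [-5, 1] -> [1]
  satisfied 1 clause(s); 2 remain; assigned so far: [3, 5]
unit clause [1] forces x1=T; simplify:
  satisfied 2 clause(s); 0 remain; assigned so far: [1, 3, 5]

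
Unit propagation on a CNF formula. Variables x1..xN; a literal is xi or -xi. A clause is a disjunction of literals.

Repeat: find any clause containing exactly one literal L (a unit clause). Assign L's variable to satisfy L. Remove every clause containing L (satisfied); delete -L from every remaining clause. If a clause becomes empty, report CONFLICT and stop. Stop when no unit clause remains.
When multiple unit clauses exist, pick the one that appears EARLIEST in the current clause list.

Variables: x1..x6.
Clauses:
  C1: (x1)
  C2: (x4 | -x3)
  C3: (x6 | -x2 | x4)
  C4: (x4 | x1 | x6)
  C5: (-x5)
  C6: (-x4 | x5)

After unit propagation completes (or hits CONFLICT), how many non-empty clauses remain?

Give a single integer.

Answer: 1

Derivation:
unit clause [1] forces x1=T; simplify:
  satisfied 2 clause(s); 4 remain; assigned so far: [1]
unit clause [-5] forces x5=F; simplify:
  drop 5 from [-4, 5] -> [-4]
  satisfied 1 clause(s); 3 remain; assigned so far: [1, 5]
unit clause [-4] forces x4=F; simplify:
  drop 4 from [4, -3] -> [-3]
  drop 4 from [6, -2, 4] -> [6, -2]
  satisfied 1 clause(s); 2 remain; assigned so far: [1, 4, 5]
unit clause [-3] forces x3=F; simplify:
  satisfied 1 clause(s); 1 remain; assigned so far: [1, 3, 4, 5]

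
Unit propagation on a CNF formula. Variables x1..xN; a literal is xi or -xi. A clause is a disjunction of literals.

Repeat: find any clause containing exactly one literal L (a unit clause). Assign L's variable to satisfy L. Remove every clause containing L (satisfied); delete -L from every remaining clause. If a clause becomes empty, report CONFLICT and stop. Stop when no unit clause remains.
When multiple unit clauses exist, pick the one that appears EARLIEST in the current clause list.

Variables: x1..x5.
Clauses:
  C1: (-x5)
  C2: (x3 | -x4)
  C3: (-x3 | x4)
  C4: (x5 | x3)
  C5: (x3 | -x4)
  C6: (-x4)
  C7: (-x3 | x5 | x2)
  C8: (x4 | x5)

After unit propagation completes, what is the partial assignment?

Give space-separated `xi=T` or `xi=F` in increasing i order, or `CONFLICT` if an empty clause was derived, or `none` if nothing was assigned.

Answer: CONFLICT

Derivation:
unit clause [-5] forces x5=F; simplify:
  drop 5 from [5, 3] -> [3]
  drop 5 from [-3, 5, 2] -> [-3, 2]
  drop 5 from [4, 5] -> [4]
  satisfied 1 clause(s); 7 remain; assigned so far: [5]
unit clause [3] forces x3=T; simplify:
  drop -3 from [-3, 4] -> [4]
  drop -3 from [-3, 2] -> [2]
  satisfied 3 clause(s); 4 remain; assigned so far: [3, 5]
unit clause [4] forces x4=T; simplify:
  drop -4 from [-4] -> [] (empty!)
  satisfied 2 clause(s); 2 remain; assigned so far: [3, 4, 5]
CONFLICT (empty clause)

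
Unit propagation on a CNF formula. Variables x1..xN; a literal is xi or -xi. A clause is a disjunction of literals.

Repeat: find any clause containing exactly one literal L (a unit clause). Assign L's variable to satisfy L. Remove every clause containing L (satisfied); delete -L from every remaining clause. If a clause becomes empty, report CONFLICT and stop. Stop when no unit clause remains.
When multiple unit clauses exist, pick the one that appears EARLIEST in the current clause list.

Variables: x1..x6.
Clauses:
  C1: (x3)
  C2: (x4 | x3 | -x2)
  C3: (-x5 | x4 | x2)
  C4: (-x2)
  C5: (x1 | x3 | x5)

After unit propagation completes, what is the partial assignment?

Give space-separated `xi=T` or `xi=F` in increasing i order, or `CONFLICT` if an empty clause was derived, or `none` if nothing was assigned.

Answer: x2=F x3=T

Derivation:
unit clause [3] forces x3=T; simplify:
  satisfied 3 clause(s); 2 remain; assigned so far: [3]
unit clause [-2] forces x2=F; simplify:
  drop 2 from [-5, 4, 2] -> [-5, 4]
  satisfied 1 clause(s); 1 remain; assigned so far: [2, 3]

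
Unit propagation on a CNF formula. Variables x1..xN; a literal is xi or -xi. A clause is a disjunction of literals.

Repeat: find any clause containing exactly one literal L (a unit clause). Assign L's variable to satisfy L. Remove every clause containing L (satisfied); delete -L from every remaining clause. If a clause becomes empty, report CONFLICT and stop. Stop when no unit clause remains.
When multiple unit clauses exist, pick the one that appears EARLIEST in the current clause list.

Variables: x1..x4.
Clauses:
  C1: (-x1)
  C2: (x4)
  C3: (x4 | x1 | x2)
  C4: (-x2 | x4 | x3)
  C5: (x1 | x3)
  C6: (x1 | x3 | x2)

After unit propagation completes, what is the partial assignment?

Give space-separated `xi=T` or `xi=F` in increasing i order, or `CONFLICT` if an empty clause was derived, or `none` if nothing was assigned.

Answer: x1=F x3=T x4=T

Derivation:
unit clause [-1] forces x1=F; simplify:
  drop 1 from [4, 1, 2] -> [4, 2]
  drop 1 from [1, 3] -> [3]
  drop 1 from [1, 3, 2] -> [3, 2]
  satisfied 1 clause(s); 5 remain; assigned so far: [1]
unit clause [4] forces x4=T; simplify:
  satisfied 3 clause(s); 2 remain; assigned so far: [1, 4]
unit clause [3] forces x3=T; simplify:
  satisfied 2 clause(s); 0 remain; assigned so far: [1, 3, 4]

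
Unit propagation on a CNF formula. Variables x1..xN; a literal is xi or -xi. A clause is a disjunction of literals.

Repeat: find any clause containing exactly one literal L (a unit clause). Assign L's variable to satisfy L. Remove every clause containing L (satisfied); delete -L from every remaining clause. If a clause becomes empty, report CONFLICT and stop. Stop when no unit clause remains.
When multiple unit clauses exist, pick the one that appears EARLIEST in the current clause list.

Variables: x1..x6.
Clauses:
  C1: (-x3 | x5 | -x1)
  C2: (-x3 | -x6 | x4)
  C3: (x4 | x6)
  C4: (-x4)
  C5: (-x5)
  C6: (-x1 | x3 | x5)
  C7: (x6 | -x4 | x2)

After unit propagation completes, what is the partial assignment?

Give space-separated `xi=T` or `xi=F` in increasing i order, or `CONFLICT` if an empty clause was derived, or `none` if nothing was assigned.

unit clause [-4] forces x4=F; simplify:
  drop 4 from [-3, -6, 4] -> [-3, -6]
  drop 4 from [4, 6] -> [6]
  satisfied 2 clause(s); 5 remain; assigned so far: [4]
unit clause [6] forces x6=T; simplify:
  drop -6 from [-3, -6] -> [-3]
  satisfied 1 clause(s); 4 remain; assigned so far: [4, 6]
unit clause [-3] forces x3=F; simplify:
  drop 3 from [-1, 3, 5] -> [-1, 5]
  satisfied 2 clause(s); 2 remain; assigned so far: [3, 4, 6]
unit clause [-5] forces x5=F; simplify:
  drop 5 from [-1, 5] -> [-1]
  satisfied 1 clause(s); 1 remain; assigned so far: [3, 4, 5, 6]
unit clause [-1] forces x1=F; simplify:
  satisfied 1 clause(s); 0 remain; assigned so far: [1, 3, 4, 5, 6]

Answer: x1=F x3=F x4=F x5=F x6=T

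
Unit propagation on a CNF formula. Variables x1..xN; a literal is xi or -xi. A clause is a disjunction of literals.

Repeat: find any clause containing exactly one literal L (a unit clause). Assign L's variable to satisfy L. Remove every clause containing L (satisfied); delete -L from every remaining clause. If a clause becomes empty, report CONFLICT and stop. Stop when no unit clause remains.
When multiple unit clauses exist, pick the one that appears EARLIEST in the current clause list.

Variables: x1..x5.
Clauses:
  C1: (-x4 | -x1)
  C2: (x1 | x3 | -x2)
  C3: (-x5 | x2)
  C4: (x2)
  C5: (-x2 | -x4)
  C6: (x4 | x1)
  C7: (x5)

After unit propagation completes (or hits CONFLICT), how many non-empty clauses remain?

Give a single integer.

Answer: 0

Derivation:
unit clause [2] forces x2=T; simplify:
  drop -2 from [1, 3, -2] -> [1, 3]
  drop -2 from [-2, -4] -> [-4]
  satisfied 2 clause(s); 5 remain; assigned so far: [2]
unit clause [-4] forces x4=F; simplify:
  drop 4 from [4, 1] -> [1]
  satisfied 2 clause(s); 3 remain; assigned so far: [2, 4]
unit clause [1] forces x1=T; simplify:
  satisfied 2 clause(s); 1 remain; assigned so far: [1, 2, 4]
unit clause [5] forces x5=T; simplify:
  satisfied 1 clause(s); 0 remain; assigned so far: [1, 2, 4, 5]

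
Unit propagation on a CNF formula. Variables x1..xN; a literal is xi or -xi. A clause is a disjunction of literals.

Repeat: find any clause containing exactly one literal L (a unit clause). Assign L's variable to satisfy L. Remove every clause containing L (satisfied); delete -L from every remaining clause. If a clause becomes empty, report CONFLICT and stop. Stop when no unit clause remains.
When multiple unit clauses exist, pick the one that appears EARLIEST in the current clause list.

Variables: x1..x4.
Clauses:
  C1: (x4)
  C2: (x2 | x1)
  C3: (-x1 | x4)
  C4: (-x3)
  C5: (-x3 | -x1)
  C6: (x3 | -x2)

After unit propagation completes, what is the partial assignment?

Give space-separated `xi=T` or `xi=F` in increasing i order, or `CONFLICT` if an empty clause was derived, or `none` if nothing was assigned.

Answer: x1=T x2=F x3=F x4=T

Derivation:
unit clause [4] forces x4=T; simplify:
  satisfied 2 clause(s); 4 remain; assigned so far: [4]
unit clause [-3] forces x3=F; simplify:
  drop 3 from [3, -2] -> [-2]
  satisfied 2 clause(s); 2 remain; assigned so far: [3, 4]
unit clause [-2] forces x2=F; simplify:
  drop 2 from [2, 1] -> [1]
  satisfied 1 clause(s); 1 remain; assigned so far: [2, 3, 4]
unit clause [1] forces x1=T; simplify:
  satisfied 1 clause(s); 0 remain; assigned so far: [1, 2, 3, 4]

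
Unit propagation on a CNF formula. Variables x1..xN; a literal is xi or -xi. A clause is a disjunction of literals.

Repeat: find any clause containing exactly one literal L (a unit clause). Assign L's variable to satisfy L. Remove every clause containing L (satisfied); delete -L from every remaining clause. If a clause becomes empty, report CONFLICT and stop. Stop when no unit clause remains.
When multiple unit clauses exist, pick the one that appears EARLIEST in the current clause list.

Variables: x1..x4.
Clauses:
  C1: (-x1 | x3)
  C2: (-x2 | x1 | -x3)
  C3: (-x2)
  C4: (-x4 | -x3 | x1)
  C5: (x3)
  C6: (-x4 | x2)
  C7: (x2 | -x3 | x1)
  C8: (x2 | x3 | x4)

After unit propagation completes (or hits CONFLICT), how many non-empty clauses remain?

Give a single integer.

unit clause [-2] forces x2=F; simplify:
  drop 2 from [-4, 2] -> [-4]
  drop 2 from [2, -3, 1] -> [-3, 1]
  drop 2 from [2, 3, 4] -> [3, 4]
  satisfied 2 clause(s); 6 remain; assigned so far: [2]
unit clause [3] forces x3=T; simplify:
  drop -3 from [-4, -3, 1] -> [-4, 1]
  drop -3 from [-3, 1] -> [1]
  satisfied 3 clause(s); 3 remain; assigned so far: [2, 3]
unit clause [-4] forces x4=F; simplify:
  satisfied 2 clause(s); 1 remain; assigned so far: [2, 3, 4]
unit clause [1] forces x1=T; simplify:
  satisfied 1 clause(s); 0 remain; assigned so far: [1, 2, 3, 4]

Answer: 0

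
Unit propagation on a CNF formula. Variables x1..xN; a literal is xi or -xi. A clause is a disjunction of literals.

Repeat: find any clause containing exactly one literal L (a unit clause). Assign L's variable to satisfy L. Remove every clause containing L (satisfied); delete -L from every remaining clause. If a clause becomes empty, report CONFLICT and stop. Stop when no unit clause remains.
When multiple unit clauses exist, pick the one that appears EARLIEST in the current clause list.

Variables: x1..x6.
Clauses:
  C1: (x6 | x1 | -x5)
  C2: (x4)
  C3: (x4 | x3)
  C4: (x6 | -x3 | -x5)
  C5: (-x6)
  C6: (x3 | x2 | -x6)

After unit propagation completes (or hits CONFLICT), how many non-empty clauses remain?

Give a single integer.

unit clause [4] forces x4=T; simplify:
  satisfied 2 clause(s); 4 remain; assigned so far: [4]
unit clause [-6] forces x6=F; simplify:
  drop 6 from [6, 1, -5] -> [1, -5]
  drop 6 from [6, -3, -5] -> [-3, -5]
  satisfied 2 clause(s); 2 remain; assigned so far: [4, 6]

Answer: 2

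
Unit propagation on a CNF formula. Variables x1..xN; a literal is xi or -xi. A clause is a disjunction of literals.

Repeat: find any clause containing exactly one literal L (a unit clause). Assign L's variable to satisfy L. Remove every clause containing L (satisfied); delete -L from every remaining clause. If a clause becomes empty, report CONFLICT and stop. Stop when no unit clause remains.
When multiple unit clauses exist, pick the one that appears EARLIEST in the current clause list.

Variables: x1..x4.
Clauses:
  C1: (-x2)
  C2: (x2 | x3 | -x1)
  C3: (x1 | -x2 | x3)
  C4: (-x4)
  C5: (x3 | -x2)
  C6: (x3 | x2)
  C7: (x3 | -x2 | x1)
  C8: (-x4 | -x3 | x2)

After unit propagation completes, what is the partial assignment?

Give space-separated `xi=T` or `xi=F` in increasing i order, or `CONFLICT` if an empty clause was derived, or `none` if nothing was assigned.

Answer: x2=F x3=T x4=F

Derivation:
unit clause [-2] forces x2=F; simplify:
  drop 2 from [2, 3, -1] -> [3, -1]
  drop 2 from [3, 2] -> [3]
  drop 2 from [-4, -3, 2] -> [-4, -3]
  satisfied 4 clause(s); 4 remain; assigned so far: [2]
unit clause [-4] forces x4=F; simplify:
  satisfied 2 clause(s); 2 remain; assigned so far: [2, 4]
unit clause [3] forces x3=T; simplify:
  satisfied 2 clause(s); 0 remain; assigned so far: [2, 3, 4]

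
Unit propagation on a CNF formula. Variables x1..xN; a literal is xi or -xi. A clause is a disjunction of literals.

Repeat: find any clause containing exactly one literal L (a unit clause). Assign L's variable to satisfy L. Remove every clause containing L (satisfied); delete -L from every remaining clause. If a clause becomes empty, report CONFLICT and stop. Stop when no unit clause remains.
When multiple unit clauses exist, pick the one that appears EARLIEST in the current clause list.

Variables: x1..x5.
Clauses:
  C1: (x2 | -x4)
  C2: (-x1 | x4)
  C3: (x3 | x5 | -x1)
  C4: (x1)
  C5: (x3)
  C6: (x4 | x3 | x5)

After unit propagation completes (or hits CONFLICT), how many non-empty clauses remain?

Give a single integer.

Answer: 0

Derivation:
unit clause [1] forces x1=T; simplify:
  drop -1 from [-1, 4] -> [4]
  drop -1 from [3, 5, -1] -> [3, 5]
  satisfied 1 clause(s); 5 remain; assigned so far: [1]
unit clause [4] forces x4=T; simplify:
  drop -4 from [2, -4] -> [2]
  satisfied 2 clause(s); 3 remain; assigned so far: [1, 4]
unit clause [2] forces x2=T; simplify:
  satisfied 1 clause(s); 2 remain; assigned so far: [1, 2, 4]
unit clause [3] forces x3=T; simplify:
  satisfied 2 clause(s); 0 remain; assigned so far: [1, 2, 3, 4]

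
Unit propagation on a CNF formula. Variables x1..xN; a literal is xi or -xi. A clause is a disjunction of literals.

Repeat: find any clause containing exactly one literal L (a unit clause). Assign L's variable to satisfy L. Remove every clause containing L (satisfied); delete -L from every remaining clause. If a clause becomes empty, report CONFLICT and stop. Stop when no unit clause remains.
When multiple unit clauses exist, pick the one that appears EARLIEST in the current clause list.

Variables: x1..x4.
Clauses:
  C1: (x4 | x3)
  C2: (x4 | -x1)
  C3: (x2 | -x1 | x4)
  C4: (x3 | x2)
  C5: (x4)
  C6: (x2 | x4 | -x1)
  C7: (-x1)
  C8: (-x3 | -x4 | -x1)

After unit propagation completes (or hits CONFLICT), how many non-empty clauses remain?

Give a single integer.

unit clause [4] forces x4=T; simplify:
  drop -4 from [-3, -4, -1] -> [-3, -1]
  satisfied 5 clause(s); 3 remain; assigned so far: [4]
unit clause [-1] forces x1=F; simplify:
  satisfied 2 clause(s); 1 remain; assigned so far: [1, 4]

Answer: 1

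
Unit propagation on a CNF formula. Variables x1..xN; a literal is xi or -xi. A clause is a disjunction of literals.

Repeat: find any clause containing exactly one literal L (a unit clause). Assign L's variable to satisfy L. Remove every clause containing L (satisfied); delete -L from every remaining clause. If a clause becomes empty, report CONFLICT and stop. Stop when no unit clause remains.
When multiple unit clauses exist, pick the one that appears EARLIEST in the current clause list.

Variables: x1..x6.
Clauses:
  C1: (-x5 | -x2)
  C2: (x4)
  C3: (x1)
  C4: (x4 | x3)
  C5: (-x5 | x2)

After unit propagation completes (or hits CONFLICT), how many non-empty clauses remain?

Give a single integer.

unit clause [4] forces x4=T; simplify:
  satisfied 2 clause(s); 3 remain; assigned so far: [4]
unit clause [1] forces x1=T; simplify:
  satisfied 1 clause(s); 2 remain; assigned so far: [1, 4]

Answer: 2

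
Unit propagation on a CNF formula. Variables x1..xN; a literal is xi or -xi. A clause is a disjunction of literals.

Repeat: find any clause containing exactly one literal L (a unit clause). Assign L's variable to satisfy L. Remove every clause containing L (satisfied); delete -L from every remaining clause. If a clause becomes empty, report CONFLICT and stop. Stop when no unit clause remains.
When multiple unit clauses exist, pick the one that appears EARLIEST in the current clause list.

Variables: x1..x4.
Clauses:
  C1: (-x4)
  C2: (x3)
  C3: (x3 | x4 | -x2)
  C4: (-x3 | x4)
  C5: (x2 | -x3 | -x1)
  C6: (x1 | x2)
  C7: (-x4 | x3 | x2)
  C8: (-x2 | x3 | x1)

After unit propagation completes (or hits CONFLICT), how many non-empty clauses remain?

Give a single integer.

Answer: 2

Derivation:
unit clause [-4] forces x4=F; simplify:
  drop 4 from [3, 4, -2] -> [3, -2]
  drop 4 from [-3, 4] -> [-3]
  satisfied 2 clause(s); 6 remain; assigned so far: [4]
unit clause [3] forces x3=T; simplify:
  drop -3 from [-3] -> [] (empty!)
  drop -3 from [2, -3, -1] -> [2, -1]
  satisfied 3 clause(s); 3 remain; assigned so far: [3, 4]
CONFLICT (empty clause)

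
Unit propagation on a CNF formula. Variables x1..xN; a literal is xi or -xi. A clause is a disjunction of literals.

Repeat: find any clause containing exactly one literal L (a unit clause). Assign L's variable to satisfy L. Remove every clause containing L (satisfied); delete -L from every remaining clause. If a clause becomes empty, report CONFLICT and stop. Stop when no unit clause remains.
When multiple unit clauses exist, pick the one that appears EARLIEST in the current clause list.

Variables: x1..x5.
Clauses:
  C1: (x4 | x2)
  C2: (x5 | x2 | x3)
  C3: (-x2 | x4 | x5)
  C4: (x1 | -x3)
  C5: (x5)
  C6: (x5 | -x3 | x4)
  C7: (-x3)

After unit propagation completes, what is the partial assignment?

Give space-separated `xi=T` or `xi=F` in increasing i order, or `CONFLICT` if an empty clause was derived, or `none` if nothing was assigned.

unit clause [5] forces x5=T; simplify:
  satisfied 4 clause(s); 3 remain; assigned so far: [5]
unit clause [-3] forces x3=F; simplify:
  satisfied 2 clause(s); 1 remain; assigned so far: [3, 5]

Answer: x3=F x5=T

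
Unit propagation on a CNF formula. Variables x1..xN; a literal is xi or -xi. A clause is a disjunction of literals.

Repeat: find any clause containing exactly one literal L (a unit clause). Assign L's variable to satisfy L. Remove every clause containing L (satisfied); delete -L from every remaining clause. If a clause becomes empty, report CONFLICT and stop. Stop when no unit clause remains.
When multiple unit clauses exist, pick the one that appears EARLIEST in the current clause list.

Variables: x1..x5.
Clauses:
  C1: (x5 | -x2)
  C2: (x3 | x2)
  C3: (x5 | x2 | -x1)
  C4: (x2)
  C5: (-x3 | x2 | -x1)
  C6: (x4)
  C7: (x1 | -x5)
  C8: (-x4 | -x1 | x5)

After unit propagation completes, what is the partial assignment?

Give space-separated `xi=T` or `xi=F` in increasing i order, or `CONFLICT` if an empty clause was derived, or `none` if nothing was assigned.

unit clause [2] forces x2=T; simplify:
  drop -2 from [5, -2] -> [5]
  satisfied 4 clause(s); 4 remain; assigned so far: [2]
unit clause [5] forces x5=T; simplify:
  drop -5 from [1, -5] -> [1]
  satisfied 2 clause(s); 2 remain; assigned so far: [2, 5]
unit clause [4] forces x4=T; simplify:
  satisfied 1 clause(s); 1 remain; assigned so far: [2, 4, 5]
unit clause [1] forces x1=T; simplify:
  satisfied 1 clause(s); 0 remain; assigned so far: [1, 2, 4, 5]

Answer: x1=T x2=T x4=T x5=T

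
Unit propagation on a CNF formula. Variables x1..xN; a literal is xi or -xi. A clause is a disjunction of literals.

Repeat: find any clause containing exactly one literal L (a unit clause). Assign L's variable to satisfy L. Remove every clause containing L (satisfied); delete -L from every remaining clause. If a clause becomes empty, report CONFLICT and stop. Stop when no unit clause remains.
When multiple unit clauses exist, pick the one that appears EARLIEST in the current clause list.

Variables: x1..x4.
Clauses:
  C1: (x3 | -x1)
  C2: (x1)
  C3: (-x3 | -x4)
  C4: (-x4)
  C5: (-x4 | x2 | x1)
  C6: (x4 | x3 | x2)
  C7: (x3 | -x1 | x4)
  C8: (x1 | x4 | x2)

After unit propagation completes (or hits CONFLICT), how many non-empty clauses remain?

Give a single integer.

Answer: 0

Derivation:
unit clause [1] forces x1=T; simplify:
  drop -1 from [3, -1] -> [3]
  drop -1 from [3, -1, 4] -> [3, 4]
  satisfied 3 clause(s); 5 remain; assigned so far: [1]
unit clause [3] forces x3=T; simplify:
  drop -3 from [-3, -4] -> [-4]
  satisfied 3 clause(s); 2 remain; assigned so far: [1, 3]
unit clause [-4] forces x4=F; simplify:
  satisfied 2 clause(s); 0 remain; assigned so far: [1, 3, 4]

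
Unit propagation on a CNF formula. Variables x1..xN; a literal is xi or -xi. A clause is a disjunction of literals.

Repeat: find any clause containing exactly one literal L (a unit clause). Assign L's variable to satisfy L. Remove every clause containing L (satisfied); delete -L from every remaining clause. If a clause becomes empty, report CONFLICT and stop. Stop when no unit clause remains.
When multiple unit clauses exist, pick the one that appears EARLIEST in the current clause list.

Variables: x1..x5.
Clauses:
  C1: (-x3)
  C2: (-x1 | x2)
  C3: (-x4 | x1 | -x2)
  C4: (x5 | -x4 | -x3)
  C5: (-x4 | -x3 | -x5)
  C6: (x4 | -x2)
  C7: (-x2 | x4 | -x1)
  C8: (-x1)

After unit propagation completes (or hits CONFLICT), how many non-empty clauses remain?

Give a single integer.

Answer: 2

Derivation:
unit clause [-3] forces x3=F; simplify:
  satisfied 3 clause(s); 5 remain; assigned so far: [3]
unit clause [-1] forces x1=F; simplify:
  drop 1 from [-4, 1, -2] -> [-4, -2]
  satisfied 3 clause(s); 2 remain; assigned so far: [1, 3]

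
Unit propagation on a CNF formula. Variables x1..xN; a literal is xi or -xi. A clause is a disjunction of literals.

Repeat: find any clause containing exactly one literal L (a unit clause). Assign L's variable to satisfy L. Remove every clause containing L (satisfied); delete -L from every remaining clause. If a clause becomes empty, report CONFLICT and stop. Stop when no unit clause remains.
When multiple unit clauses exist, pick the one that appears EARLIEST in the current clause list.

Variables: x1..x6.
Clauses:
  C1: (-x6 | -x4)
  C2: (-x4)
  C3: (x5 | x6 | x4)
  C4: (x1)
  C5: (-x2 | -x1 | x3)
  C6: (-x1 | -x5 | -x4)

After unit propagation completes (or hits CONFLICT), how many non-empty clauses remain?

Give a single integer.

Answer: 2

Derivation:
unit clause [-4] forces x4=F; simplify:
  drop 4 from [5, 6, 4] -> [5, 6]
  satisfied 3 clause(s); 3 remain; assigned so far: [4]
unit clause [1] forces x1=T; simplify:
  drop -1 from [-2, -1, 3] -> [-2, 3]
  satisfied 1 clause(s); 2 remain; assigned so far: [1, 4]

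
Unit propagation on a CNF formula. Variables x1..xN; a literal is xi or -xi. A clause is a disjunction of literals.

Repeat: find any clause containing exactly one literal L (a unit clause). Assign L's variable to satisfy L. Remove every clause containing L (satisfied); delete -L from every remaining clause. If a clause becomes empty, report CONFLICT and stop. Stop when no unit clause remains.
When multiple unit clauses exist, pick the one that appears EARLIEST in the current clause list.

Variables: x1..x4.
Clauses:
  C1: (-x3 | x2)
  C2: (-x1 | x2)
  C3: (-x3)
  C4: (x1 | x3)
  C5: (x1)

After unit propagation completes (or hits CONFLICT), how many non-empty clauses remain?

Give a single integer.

unit clause [-3] forces x3=F; simplify:
  drop 3 from [1, 3] -> [1]
  satisfied 2 clause(s); 3 remain; assigned so far: [3]
unit clause [1] forces x1=T; simplify:
  drop -1 from [-1, 2] -> [2]
  satisfied 2 clause(s); 1 remain; assigned so far: [1, 3]
unit clause [2] forces x2=T; simplify:
  satisfied 1 clause(s); 0 remain; assigned so far: [1, 2, 3]

Answer: 0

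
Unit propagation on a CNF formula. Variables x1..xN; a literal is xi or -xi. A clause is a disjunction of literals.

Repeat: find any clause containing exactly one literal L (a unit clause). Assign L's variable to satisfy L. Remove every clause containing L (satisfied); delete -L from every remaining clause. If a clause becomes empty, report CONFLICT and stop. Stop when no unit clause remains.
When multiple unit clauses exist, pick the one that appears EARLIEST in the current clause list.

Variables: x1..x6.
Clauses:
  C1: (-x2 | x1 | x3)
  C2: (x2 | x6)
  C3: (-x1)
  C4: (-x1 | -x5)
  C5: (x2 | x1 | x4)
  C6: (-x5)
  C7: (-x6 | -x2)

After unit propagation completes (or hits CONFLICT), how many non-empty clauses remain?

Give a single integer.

Answer: 4

Derivation:
unit clause [-1] forces x1=F; simplify:
  drop 1 from [-2, 1, 3] -> [-2, 3]
  drop 1 from [2, 1, 4] -> [2, 4]
  satisfied 2 clause(s); 5 remain; assigned so far: [1]
unit clause [-5] forces x5=F; simplify:
  satisfied 1 clause(s); 4 remain; assigned so far: [1, 5]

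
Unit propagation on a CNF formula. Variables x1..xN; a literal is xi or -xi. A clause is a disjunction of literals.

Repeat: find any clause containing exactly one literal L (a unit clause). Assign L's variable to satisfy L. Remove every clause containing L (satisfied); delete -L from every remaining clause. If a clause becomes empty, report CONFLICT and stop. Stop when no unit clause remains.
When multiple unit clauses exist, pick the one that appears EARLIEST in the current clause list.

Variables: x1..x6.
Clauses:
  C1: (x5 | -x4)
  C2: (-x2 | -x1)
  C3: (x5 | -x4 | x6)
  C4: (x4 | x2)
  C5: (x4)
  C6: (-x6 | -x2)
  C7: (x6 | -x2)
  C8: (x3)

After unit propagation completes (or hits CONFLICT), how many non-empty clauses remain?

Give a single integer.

unit clause [4] forces x4=T; simplify:
  drop -4 from [5, -4] -> [5]
  drop -4 from [5, -4, 6] -> [5, 6]
  satisfied 2 clause(s); 6 remain; assigned so far: [4]
unit clause [5] forces x5=T; simplify:
  satisfied 2 clause(s); 4 remain; assigned so far: [4, 5]
unit clause [3] forces x3=T; simplify:
  satisfied 1 clause(s); 3 remain; assigned so far: [3, 4, 5]

Answer: 3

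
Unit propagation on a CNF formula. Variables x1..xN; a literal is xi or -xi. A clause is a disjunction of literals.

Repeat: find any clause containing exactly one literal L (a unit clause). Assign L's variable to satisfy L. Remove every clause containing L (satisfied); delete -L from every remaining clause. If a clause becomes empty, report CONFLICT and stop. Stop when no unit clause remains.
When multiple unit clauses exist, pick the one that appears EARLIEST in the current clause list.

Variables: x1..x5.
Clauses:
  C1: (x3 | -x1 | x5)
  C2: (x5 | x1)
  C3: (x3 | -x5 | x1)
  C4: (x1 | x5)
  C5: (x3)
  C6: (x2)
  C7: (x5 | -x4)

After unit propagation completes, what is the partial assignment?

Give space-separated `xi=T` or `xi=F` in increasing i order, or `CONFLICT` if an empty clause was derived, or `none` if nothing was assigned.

unit clause [3] forces x3=T; simplify:
  satisfied 3 clause(s); 4 remain; assigned so far: [3]
unit clause [2] forces x2=T; simplify:
  satisfied 1 clause(s); 3 remain; assigned so far: [2, 3]

Answer: x2=T x3=T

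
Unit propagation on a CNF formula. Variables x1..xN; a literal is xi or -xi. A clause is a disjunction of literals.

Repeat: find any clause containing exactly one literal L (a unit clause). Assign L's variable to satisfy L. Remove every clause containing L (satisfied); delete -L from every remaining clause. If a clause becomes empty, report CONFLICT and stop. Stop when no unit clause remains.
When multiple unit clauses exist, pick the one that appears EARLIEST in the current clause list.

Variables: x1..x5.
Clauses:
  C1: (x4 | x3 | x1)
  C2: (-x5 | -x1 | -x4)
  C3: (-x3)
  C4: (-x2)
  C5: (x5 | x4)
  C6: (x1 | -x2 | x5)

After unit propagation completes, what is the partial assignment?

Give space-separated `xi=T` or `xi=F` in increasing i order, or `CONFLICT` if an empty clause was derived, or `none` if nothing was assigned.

unit clause [-3] forces x3=F; simplify:
  drop 3 from [4, 3, 1] -> [4, 1]
  satisfied 1 clause(s); 5 remain; assigned so far: [3]
unit clause [-2] forces x2=F; simplify:
  satisfied 2 clause(s); 3 remain; assigned so far: [2, 3]

Answer: x2=F x3=F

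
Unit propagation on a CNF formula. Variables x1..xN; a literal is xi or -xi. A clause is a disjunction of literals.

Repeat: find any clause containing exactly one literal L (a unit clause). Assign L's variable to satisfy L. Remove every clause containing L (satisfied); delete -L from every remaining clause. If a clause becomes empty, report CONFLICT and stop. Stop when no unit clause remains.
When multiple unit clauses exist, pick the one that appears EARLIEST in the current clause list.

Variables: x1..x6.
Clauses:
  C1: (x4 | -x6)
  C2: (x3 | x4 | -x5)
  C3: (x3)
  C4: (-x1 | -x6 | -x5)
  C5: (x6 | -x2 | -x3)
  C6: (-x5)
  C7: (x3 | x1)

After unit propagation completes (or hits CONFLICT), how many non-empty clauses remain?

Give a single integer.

Answer: 2

Derivation:
unit clause [3] forces x3=T; simplify:
  drop -3 from [6, -2, -3] -> [6, -2]
  satisfied 3 clause(s); 4 remain; assigned so far: [3]
unit clause [-5] forces x5=F; simplify:
  satisfied 2 clause(s); 2 remain; assigned so far: [3, 5]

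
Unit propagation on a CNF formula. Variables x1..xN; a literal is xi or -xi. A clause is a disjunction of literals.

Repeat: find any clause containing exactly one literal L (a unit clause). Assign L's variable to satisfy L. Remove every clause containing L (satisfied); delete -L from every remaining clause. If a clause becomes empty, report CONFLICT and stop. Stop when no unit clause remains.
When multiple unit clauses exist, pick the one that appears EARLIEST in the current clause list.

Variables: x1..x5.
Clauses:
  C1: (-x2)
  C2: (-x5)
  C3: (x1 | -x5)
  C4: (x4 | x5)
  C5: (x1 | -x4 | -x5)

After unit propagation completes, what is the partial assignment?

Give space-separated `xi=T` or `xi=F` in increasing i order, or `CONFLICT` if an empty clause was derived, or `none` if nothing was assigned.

unit clause [-2] forces x2=F; simplify:
  satisfied 1 clause(s); 4 remain; assigned so far: [2]
unit clause [-5] forces x5=F; simplify:
  drop 5 from [4, 5] -> [4]
  satisfied 3 clause(s); 1 remain; assigned so far: [2, 5]
unit clause [4] forces x4=T; simplify:
  satisfied 1 clause(s); 0 remain; assigned so far: [2, 4, 5]

Answer: x2=F x4=T x5=F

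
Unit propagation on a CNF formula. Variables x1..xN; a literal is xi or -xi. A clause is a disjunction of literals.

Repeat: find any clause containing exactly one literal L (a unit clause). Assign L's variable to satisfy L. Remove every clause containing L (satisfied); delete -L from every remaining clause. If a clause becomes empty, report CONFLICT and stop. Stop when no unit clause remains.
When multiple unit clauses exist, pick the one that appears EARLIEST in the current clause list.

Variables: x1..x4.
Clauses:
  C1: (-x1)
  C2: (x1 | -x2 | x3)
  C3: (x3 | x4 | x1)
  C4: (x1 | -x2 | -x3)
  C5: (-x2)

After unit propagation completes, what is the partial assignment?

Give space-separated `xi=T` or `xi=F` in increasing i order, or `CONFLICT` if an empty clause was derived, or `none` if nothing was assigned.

Answer: x1=F x2=F

Derivation:
unit clause [-1] forces x1=F; simplify:
  drop 1 from [1, -2, 3] -> [-2, 3]
  drop 1 from [3, 4, 1] -> [3, 4]
  drop 1 from [1, -2, -3] -> [-2, -3]
  satisfied 1 clause(s); 4 remain; assigned so far: [1]
unit clause [-2] forces x2=F; simplify:
  satisfied 3 clause(s); 1 remain; assigned so far: [1, 2]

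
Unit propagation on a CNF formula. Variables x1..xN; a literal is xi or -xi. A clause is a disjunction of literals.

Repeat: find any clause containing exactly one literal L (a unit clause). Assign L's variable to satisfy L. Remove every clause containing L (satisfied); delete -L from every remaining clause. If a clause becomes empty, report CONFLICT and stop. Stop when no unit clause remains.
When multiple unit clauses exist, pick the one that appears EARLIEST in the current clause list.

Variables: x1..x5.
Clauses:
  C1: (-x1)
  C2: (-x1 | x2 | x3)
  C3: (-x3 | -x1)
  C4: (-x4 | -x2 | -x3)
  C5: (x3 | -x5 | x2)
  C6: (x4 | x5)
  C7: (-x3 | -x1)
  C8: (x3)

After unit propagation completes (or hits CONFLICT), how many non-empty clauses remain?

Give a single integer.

unit clause [-1] forces x1=F; simplify:
  satisfied 4 clause(s); 4 remain; assigned so far: [1]
unit clause [3] forces x3=T; simplify:
  drop -3 from [-4, -2, -3] -> [-4, -2]
  satisfied 2 clause(s); 2 remain; assigned so far: [1, 3]

Answer: 2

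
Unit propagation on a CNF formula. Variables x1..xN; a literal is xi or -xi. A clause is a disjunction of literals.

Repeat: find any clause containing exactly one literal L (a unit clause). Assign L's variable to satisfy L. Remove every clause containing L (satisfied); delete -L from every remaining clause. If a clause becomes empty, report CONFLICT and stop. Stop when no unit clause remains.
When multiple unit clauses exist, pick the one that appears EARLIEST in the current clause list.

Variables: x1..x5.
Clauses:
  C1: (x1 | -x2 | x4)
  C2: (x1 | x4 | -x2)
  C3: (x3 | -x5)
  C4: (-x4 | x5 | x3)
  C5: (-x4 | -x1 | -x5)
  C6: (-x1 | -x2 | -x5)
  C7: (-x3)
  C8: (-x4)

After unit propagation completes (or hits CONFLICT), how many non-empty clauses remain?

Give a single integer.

Answer: 2

Derivation:
unit clause [-3] forces x3=F; simplify:
  drop 3 from [3, -5] -> [-5]
  drop 3 from [-4, 5, 3] -> [-4, 5]
  satisfied 1 clause(s); 7 remain; assigned so far: [3]
unit clause [-5] forces x5=F; simplify:
  drop 5 from [-4, 5] -> [-4]
  satisfied 3 clause(s); 4 remain; assigned so far: [3, 5]
unit clause [-4] forces x4=F; simplify:
  drop 4 from [1, -2, 4] -> [1, -2]
  drop 4 from [1, 4, -2] -> [1, -2]
  satisfied 2 clause(s); 2 remain; assigned so far: [3, 4, 5]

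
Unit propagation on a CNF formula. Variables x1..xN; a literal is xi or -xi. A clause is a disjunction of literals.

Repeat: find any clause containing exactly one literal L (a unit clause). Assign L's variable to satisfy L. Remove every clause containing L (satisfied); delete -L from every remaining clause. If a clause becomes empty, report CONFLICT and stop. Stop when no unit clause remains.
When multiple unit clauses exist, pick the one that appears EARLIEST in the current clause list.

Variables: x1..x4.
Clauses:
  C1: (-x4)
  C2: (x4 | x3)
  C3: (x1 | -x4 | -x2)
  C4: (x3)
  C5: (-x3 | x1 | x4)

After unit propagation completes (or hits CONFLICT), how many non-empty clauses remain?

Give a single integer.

unit clause [-4] forces x4=F; simplify:
  drop 4 from [4, 3] -> [3]
  drop 4 from [-3, 1, 4] -> [-3, 1]
  satisfied 2 clause(s); 3 remain; assigned so far: [4]
unit clause [3] forces x3=T; simplify:
  drop -3 from [-3, 1] -> [1]
  satisfied 2 clause(s); 1 remain; assigned so far: [3, 4]
unit clause [1] forces x1=T; simplify:
  satisfied 1 clause(s); 0 remain; assigned so far: [1, 3, 4]

Answer: 0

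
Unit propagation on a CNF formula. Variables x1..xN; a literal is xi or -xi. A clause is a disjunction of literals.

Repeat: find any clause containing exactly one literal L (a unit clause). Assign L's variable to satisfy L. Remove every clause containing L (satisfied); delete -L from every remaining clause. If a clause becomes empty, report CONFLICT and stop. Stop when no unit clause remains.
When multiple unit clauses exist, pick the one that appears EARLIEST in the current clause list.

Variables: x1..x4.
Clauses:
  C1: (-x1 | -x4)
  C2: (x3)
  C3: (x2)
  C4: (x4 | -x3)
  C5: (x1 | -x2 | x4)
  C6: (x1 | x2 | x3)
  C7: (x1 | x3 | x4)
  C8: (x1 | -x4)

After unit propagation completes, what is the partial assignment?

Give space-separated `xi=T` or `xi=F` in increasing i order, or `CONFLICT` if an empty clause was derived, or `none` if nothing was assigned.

Answer: CONFLICT

Derivation:
unit clause [3] forces x3=T; simplify:
  drop -3 from [4, -3] -> [4]
  satisfied 3 clause(s); 5 remain; assigned so far: [3]
unit clause [2] forces x2=T; simplify:
  drop -2 from [1, -2, 4] -> [1, 4]
  satisfied 1 clause(s); 4 remain; assigned so far: [2, 3]
unit clause [4] forces x4=T; simplify:
  drop -4 from [-1, -4] -> [-1]
  drop -4 from [1, -4] -> [1]
  satisfied 2 clause(s); 2 remain; assigned so far: [2, 3, 4]
unit clause [-1] forces x1=F; simplify:
  drop 1 from [1] -> [] (empty!)
  satisfied 1 clause(s); 1 remain; assigned so far: [1, 2, 3, 4]
CONFLICT (empty clause)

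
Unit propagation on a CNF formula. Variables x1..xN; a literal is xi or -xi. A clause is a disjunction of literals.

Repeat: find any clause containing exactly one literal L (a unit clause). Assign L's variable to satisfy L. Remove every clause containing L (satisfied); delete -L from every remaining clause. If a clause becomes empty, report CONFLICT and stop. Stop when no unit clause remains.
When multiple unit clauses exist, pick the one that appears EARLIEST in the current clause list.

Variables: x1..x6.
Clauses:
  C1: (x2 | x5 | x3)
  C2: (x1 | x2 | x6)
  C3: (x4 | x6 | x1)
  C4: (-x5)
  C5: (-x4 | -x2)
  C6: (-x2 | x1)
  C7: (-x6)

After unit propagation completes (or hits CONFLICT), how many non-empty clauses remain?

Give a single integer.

Answer: 5

Derivation:
unit clause [-5] forces x5=F; simplify:
  drop 5 from [2, 5, 3] -> [2, 3]
  satisfied 1 clause(s); 6 remain; assigned so far: [5]
unit clause [-6] forces x6=F; simplify:
  drop 6 from [1, 2, 6] -> [1, 2]
  drop 6 from [4, 6, 1] -> [4, 1]
  satisfied 1 clause(s); 5 remain; assigned so far: [5, 6]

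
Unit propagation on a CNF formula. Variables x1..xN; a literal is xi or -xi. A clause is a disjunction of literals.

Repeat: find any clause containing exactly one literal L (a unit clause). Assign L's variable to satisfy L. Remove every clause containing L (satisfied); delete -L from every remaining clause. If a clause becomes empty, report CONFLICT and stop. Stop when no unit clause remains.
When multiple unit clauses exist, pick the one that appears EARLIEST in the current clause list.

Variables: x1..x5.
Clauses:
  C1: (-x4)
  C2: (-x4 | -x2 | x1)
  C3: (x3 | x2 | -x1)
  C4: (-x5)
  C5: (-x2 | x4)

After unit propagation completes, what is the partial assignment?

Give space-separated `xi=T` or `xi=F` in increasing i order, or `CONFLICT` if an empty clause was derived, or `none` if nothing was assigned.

unit clause [-4] forces x4=F; simplify:
  drop 4 from [-2, 4] -> [-2]
  satisfied 2 clause(s); 3 remain; assigned so far: [4]
unit clause [-5] forces x5=F; simplify:
  satisfied 1 clause(s); 2 remain; assigned so far: [4, 5]
unit clause [-2] forces x2=F; simplify:
  drop 2 from [3, 2, -1] -> [3, -1]
  satisfied 1 clause(s); 1 remain; assigned so far: [2, 4, 5]

Answer: x2=F x4=F x5=F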